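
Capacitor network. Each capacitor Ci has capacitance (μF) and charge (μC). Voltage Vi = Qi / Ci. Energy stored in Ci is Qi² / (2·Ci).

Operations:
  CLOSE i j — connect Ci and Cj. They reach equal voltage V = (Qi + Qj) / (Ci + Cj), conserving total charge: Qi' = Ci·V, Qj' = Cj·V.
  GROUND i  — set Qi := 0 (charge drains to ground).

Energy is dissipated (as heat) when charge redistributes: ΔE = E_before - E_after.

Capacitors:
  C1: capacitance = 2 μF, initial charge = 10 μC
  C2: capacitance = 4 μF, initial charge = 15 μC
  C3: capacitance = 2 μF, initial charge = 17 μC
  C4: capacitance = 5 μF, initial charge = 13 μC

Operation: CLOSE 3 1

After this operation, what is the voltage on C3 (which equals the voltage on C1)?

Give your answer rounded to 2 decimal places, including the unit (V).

Initial: C1(2μF, Q=10μC, V=5.00V), C2(4μF, Q=15μC, V=3.75V), C3(2μF, Q=17μC, V=8.50V), C4(5μF, Q=13μC, V=2.60V)
Op 1: CLOSE 3-1: Q_total=27.00, C_total=4.00, V=6.75; Q3=13.50, Q1=13.50; dissipated=6.125

Answer: 6.75 V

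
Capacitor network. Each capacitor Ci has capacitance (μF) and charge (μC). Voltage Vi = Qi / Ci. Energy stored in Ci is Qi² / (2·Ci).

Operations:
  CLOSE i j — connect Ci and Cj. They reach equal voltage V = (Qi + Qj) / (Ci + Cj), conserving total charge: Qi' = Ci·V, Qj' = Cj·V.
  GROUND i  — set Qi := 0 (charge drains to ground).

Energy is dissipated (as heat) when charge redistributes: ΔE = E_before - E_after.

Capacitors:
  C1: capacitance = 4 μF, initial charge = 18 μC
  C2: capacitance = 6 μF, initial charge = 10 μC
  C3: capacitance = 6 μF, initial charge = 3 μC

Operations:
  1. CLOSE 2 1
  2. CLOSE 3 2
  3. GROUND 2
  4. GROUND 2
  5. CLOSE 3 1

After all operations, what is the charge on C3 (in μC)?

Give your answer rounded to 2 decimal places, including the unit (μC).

Initial: C1(4μF, Q=18μC, V=4.50V), C2(6μF, Q=10μC, V=1.67V), C3(6μF, Q=3μC, V=0.50V)
Op 1: CLOSE 2-1: Q_total=28.00, C_total=10.00, V=2.80; Q2=16.80, Q1=11.20; dissipated=9.633
Op 2: CLOSE 3-2: Q_total=19.80, C_total=12.00, V=1.65; Q3=9.90, Q2=9.90; dissipated=7.935
Op 3: GROUND 2: Q2=0; energy lost=8.168
Op 4: GROUND 2: Q2=0; energy lost=0.000
Op 5: CLOSE 3-1: Q_total=21.10, C_total=10.00, V=2.11; Q3=12.66, Q1=8.44; dissipated=1.587
Final charges: Q1=8.44, Q2=0.00, Q3=12.66

Answer: 12.66 μC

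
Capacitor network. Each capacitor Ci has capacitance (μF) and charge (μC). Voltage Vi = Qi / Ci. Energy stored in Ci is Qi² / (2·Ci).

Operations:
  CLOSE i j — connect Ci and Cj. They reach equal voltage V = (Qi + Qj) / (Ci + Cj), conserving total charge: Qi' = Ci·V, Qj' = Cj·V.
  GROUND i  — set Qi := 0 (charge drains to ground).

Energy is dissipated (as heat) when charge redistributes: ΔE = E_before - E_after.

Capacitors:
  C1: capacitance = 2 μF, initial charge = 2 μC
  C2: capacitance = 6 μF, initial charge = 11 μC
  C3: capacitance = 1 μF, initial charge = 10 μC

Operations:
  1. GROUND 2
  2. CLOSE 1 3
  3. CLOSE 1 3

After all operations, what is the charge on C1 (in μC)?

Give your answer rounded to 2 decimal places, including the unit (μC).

Answer: 8.00 μC

Derivation:
Initial: C1(2μF, Q=2μC, V=1.00V), C2(6μF, Q=11μC, V=1.83V), C3(1μF, Q=10μC, V=10.00V)
Op 1: GROUND 2: Q2=0; energy lost=10.083
Op 2: CLOSE 1-3: Q_total=12.00, C_total=3.00, V=4.00; Q1=8.00, Q3=4.00; dissipated=27.000
Op 3: CLOSE 1-3: Q_total=12.00, C_total=3.00, V=4.00; Q1=8.00, Q3=4.00; dissipated=0.000
Final charges: Q1=8.00, Q2=0.00, Q3=4.00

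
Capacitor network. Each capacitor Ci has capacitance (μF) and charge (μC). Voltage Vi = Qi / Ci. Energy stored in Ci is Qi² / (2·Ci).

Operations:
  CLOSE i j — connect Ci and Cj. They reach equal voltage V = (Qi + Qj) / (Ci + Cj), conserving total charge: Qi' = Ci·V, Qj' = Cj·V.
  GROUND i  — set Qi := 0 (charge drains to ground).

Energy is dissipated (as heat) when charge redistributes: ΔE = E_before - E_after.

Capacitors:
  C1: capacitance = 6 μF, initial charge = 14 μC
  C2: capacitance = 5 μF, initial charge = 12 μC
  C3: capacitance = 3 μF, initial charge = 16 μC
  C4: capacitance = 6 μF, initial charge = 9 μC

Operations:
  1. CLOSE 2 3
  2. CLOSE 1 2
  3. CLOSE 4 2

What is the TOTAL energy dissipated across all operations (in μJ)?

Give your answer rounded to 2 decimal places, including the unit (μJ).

Answer: 12.46 μJ

Derivation:
Initial: C1(6μF, Q=14μC, V=2.33V), C2(5μF, Q=12μC, V=2.40V), C3(3μF, Q=16μC, V=5.33V), C4(6μF, Q=9μC, V=1.50V)
Op 1: CLOSE 2-3: Q_total=28.00, C_total=8.00, V=3.50; Q2=17.50, Q3=10.50; dissipated=8.067
Op 2: CLOSE 1-2: Q_total=31.50, C_total=11.00, V=2.86; Q1=17.18, Q2=14.32; dissipated=1.856
Op 3: CLOSE 4-2: Q_total=23.32, C_total=11.00, V=2.12; Q4=12.72, Q2=10.60; dissipated=2.536
Total dissipated: 12.458 μJ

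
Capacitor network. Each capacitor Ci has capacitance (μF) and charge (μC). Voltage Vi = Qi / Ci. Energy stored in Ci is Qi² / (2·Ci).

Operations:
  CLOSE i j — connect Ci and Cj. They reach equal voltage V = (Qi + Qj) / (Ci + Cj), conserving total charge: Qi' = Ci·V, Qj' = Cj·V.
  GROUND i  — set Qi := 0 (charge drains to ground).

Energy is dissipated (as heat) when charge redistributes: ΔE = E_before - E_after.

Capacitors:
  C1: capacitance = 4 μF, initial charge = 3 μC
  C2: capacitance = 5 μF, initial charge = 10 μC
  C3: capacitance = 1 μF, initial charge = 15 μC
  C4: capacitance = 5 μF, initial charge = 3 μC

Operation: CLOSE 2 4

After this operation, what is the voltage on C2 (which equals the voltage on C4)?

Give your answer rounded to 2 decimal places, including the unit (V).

Initial: C1(4μF, Q=3μC, V=0.75V), C2(5μF, Q=10μC, V=2.00V), C3(1μF, Q=15μC, V=15.00V), C4(5μF, Q=3μC, V=0.60V)
Op 1: CLOSE 2-4: Q_total=13.00, C_total=10.00, V=1.30; Q2=6.50, Q4=6.50; dissipated=2.450

Answer: 1.30 V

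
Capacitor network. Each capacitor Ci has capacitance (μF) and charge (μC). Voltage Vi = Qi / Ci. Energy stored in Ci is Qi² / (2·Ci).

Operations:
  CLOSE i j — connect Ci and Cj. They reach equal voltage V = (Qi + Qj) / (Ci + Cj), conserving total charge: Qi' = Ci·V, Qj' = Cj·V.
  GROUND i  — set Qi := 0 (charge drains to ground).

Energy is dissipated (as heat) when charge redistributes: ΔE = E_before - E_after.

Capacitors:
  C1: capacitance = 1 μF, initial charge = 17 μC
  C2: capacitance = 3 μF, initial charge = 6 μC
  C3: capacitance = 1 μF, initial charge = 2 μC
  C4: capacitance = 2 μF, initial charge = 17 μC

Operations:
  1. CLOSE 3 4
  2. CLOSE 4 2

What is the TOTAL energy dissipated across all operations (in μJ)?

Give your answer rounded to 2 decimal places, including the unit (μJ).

Answer: 25.35 μJ

Derivation:
Initial: C1(1μF, Q=17μC, V=17.00V), C2(3μF, Q=6μC, V=2.00V), C3(1μF, Q=2μC, V=2.00V), C4(2μF, Q=17μC, V=8.50V)
Op 1: CLOSE 3-4: Q_total=19.00, C_total=3.00, V=6.33; Q3=6.33, Q4=12.67; dissipated=14.083
Op 2: CLOSE 4-2: Q_total=18.67, C_total=5.00, V=3.73; Q4=7.47, Q2=11.20; dissipated=11.267
Total dissipated: 25.350 μJ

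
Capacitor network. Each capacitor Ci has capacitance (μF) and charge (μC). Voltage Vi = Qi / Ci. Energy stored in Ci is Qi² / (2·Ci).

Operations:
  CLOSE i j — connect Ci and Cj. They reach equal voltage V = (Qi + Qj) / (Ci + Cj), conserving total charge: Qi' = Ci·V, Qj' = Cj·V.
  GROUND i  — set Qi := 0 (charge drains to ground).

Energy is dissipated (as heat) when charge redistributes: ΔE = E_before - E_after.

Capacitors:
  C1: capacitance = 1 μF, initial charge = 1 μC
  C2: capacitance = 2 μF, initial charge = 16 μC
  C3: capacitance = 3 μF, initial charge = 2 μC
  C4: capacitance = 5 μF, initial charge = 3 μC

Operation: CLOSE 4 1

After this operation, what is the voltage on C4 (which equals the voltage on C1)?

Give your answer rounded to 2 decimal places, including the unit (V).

Answer: 0.67 V

Derivation:
Initial: C1(1μF, Q=1μC, V=1.00V), C2(2μF, Q=16μC, V=8.00V), C3(3μF, Q=2μC, V=0.67V), C4(5μF, Q=3μC, V=0.60V)
Op 1: CLOSE 4-1: Q_total=4.00, C_total=6.00, V=0.67; Q4=3.33, Q1=0.67; dissipated=0.067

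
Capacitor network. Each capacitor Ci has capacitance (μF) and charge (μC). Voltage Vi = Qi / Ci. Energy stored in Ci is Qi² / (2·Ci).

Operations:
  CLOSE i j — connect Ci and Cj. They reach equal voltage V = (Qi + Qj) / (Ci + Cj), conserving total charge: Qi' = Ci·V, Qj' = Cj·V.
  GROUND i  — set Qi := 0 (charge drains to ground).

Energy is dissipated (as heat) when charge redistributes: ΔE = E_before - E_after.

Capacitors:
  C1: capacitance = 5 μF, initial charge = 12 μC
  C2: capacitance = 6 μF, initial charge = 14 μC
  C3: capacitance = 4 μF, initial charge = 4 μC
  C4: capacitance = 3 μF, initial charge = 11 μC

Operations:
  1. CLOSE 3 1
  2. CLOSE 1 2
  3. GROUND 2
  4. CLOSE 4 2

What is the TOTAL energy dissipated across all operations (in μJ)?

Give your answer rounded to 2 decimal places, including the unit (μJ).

Answer: 29.03 μJ

Derivation:
Initial: C1(5μF, Q=12μC, V=2.40V), C2(6μF, Q=14μC, V=2.33V), C3(4μF, Q=4μC, V=1.00V), C4(3μF, Q=11μC, V=3.67V)
Op 1: CLOSE 3-1: Q_total=16.00, C_total=9.00, V=1.78; Q3=7.11, Q1=8.89; dissipated=2.178
Op 2: CLOSE 1-2: Q_total=22.89, C_total=11.00, V=2.08; Q1=10.40, Q2=12.48; dissipated=0.421
Op 3: GROUND 2: Q2=0; energy lost=12.989
Op 4: CLOSE 4-2: Q_total=11.00, C_total=9.00, V=1.22; Q4=3.67, Q2=7.33; dissipated=13.444
Total dissipated: 29.032 μJ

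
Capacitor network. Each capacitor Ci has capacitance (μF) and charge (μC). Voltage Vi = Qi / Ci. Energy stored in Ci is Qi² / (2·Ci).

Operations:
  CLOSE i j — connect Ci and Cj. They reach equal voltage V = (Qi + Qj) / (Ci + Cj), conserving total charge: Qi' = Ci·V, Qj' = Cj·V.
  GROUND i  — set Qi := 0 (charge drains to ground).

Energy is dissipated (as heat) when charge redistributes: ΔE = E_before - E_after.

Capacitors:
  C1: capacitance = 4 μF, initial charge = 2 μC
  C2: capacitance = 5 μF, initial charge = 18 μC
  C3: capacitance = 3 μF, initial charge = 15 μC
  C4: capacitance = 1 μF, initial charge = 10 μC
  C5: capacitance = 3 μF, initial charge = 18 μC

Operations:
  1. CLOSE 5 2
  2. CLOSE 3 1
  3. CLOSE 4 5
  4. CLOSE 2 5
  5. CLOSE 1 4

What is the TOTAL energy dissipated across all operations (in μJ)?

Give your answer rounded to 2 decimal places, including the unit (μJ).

Answer: 40.62 μJ

Derivation:
Initial: C1(4μF, Q=2μC, V=0.50V), C2(5μF, Q=18μC, V=3.60V), C3(3μF, Q=15μC, V=5.00V), C4(1μF, Q=10μC, V=10.00V), C5(3μF, Q=18μC, V=6.00V)
Op 1: CLOSE 5-2: Q_total=36.00, C_total=8.00, V=4.50; Q5=13.50, Q2=22.50; dissipated=5.400
Op 2: CLOSE 3-1: Q_total=17.00, C_total=7.00, V=2.43; Q3=7.29, Q1=9.71; dissipated=17.357
Op 3: CLOSE 4-5: Q_total=23.50, C_total=4.00, V=5.88; Q4=5.88, Q5=17.62; dissipated=11.344
Op 4: CLOSE 2-5: Q_total=40.12, C_total=8.00, V=5.02; Q2=25.08, Q5=15.05; dissipated=1.772
Op 5: CLOSE 1-4: Q_total=15.59, C_total=5.00, V=3.12; Q1=12.47, Q4=3.12; dissipated=4.751
Total dissipated: 40.625 μJ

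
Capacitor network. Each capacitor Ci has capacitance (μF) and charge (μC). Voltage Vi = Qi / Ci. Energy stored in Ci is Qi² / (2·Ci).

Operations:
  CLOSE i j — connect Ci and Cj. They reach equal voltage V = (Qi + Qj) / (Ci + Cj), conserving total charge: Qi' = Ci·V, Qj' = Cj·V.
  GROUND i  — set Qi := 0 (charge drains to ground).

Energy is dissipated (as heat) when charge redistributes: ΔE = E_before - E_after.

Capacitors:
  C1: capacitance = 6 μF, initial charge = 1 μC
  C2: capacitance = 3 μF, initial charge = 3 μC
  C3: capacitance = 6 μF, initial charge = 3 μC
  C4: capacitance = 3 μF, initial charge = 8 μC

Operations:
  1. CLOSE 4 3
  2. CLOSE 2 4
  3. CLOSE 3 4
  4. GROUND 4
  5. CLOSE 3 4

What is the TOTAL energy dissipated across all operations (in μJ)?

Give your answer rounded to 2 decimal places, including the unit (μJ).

Answer: 8.26 μJ

Derivation:
Initial: C1(6μF, Q=1μC, V=0.17V), C2(3μF, Q=3μC, V=1.00V), C3(6μF, Q=3μC, V=0.50V), C4(3μF, Q=8μC, V=2.67V)
Op 1: CLOSE 4-3: Q_total=11.00, C_total=9.00, V=1.22; Q4=3.67, Q3=7.33; dissipated=4.694
Op 2: CLOSE 2-4: Q_total=6.67, C_total=6.00, V=1.11; Q2=3.33, Q4=3.33; dissipated=0.037
Op 3: CLOSE 3-4: Q_total=10.67, C_total=9.00, V=1.19; Q3=7.11, Q4=3.56; dissipated=0.012
Op 4: GROUND 4: Q4=0; energy lost=2.107
Op 5: CLOSE 3-4: Q_total=7.11, C_total=9.00, V=0.79; Q3=4.74, Q4=2.37; dissipated=1.405
Total dissipated: 8.255 μJ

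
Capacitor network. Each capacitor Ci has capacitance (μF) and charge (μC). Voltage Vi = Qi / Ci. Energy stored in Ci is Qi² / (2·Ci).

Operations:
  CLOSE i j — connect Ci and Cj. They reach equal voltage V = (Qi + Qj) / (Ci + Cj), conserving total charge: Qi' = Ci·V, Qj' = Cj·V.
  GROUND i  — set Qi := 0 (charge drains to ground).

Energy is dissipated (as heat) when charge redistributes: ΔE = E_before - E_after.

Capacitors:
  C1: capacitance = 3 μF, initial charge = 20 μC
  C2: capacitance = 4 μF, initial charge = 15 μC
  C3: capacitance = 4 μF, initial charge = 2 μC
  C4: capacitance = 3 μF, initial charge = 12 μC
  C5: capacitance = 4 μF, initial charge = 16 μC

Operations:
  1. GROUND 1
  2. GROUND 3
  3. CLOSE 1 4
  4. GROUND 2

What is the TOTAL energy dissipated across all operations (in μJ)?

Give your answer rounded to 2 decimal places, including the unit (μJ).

Answer: 107.29 μJ

Derivation:
Initial: C1(3μF, Q=20μC, V=6.67V), C2(4μF, Q=15μC, V=3.75V), C3(4μF, Q=2μC, V=0.50V), C4(3μF, Q=12μC, V=4.00V), C5(4μF, Q=16μC, V=4.00V)
Op 1: GROUND 1: Q1=0; energy lost=66.667
Op 2: GROUND 3: Q3=0; energy lost=0.500
Op 3: CLOSE 1-4: Q_total=12.00, C_total=6.00, V=2.00; Q1=6.00, Q4=6.00; dissipated=12.000
Op 4: GROUND 2: Q2=0; energy lost=28.125
Total dissipated: 107.292 μJ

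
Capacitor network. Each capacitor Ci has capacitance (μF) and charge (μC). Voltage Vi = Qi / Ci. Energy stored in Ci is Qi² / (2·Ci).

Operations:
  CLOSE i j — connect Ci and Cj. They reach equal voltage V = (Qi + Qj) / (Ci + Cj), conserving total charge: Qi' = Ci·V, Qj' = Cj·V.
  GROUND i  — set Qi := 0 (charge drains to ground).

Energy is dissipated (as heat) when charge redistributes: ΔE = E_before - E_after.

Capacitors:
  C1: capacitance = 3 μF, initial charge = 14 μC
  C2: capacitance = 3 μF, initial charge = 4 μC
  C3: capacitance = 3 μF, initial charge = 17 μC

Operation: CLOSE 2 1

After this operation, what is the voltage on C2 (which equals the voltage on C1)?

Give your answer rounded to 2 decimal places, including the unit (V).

Initial: C1(3μF, Q=14μC, V=4.67V), C2(3μF, Q=4μC, V=1.33V), C3(3μF, Q=17μC, V=5.67V)
Op 1: CLOSE 2-1: Q_total=18.00, C_total=6.00, V=3.00; Q2=9.00, Q1=9.00; dissipated=8.333

Answer: 3.00 V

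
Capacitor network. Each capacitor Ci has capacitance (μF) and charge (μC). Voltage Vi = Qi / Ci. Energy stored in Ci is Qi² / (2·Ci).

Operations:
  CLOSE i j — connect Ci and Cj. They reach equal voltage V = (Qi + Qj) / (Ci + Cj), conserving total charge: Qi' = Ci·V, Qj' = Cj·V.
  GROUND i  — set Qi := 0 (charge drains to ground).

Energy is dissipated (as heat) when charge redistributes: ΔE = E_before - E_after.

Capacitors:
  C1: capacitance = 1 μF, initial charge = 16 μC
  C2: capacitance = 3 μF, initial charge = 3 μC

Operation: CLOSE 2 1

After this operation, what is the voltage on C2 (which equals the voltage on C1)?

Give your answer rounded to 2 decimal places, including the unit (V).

Initial: C1(1μF, Q=16μC, V=16.00V), C2(3μF, Q=3μC, V=1.00V)
Op 1: CLOSE 2-1: Q_total=19.00, C_total=4.00, V=4.75; Q2=14.25, Q1=4.75; dissipated=84.375

Answer: 4.75 V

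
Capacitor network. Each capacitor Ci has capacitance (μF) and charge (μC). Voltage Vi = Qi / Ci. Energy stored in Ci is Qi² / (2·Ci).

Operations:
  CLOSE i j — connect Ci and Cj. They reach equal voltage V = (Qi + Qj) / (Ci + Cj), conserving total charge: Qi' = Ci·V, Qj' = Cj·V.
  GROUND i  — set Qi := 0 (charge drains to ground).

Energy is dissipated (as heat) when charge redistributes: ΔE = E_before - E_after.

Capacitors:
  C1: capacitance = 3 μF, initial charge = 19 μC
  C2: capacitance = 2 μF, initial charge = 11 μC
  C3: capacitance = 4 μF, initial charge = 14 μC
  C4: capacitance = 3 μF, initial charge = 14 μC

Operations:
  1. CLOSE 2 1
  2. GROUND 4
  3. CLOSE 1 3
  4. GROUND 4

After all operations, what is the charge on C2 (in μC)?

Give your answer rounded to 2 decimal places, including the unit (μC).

Initial: C1(3μF, Q=19μC, V=6.33V), C2(2μF, Q=11μC, V=5.50V), C3(4μF, Q=14μC, V=3.50V), C4(3μF, Q=14μC, V=4.67V)
Op 1: CLOSE 2-1: Q_total=30.00, C_total=5.00, V=6.00; Q2=12.00, Q1=18.00; dissipated=0.417
Op 2: GROUND 4: Q4=0; energy lost=32.667
Op 3: CLOSE 1-3: Q_total=32.00, C_total=7.00, V=4.57; Q1=13.71, Q3=18.29; dissipated=5.357
Op 4: GROUND 4: Q4=0; energy lost=0.000
Final charges: Q1=13.71, Q2=12.00, Q3=18.29, Q4=0.00

Answer: 12.00 μC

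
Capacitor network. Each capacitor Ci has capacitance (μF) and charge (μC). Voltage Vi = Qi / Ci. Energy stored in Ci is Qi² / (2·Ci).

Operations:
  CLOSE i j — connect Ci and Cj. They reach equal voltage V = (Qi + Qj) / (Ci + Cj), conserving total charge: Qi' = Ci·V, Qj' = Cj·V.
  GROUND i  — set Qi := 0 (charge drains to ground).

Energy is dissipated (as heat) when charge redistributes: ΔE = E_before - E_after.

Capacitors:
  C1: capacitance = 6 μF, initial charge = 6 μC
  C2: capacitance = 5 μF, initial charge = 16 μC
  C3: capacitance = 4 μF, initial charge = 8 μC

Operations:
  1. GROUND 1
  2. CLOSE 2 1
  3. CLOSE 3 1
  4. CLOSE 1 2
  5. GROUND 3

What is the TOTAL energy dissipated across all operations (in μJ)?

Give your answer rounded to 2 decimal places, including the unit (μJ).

Initial: C1(6μF, Q=6μC, V=1.00V), C2(5μF, Q=16μC, V=3.20V), C3(4μF, Q=8μC, V=2.00V)
Op 1: GROUND 1: Q1=0; energy lost=3.000
Op 2: CLOSE 2-1: Q_total=16.00, C_total=11.00, V=1.45; Q2=7.27, Q1=8.73; dissipated=13.964
Op 3: CLOSE 3-1: Q_total=16.73, C_total=10.00, V=1.67; Q3=6.69, Q1=10.04; dissipated=0.357
Op 4: CLOSE 1-2: Q_total=17.31, C_total=11.00, V=1.57; Q1=9.44, Q2=7.87; dissipated=0.065
Op 5: GROUND 3: Q3=0; energy lost=5.596
Total dissipated: 22.982 μJ

Answer: 22.98 μJ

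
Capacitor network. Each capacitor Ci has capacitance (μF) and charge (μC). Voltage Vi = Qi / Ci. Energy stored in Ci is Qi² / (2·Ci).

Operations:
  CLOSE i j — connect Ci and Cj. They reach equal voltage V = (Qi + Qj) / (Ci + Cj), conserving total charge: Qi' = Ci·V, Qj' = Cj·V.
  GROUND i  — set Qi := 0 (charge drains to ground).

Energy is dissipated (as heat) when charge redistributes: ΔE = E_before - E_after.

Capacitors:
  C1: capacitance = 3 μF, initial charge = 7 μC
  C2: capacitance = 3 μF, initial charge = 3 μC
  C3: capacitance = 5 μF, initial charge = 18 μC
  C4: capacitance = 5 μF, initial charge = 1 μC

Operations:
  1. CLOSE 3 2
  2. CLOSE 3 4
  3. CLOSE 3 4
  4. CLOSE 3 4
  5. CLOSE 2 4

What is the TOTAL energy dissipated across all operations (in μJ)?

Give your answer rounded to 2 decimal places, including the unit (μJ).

Initial: C1(3μF, Q=7μC, V=2.33V), C2(3μF, Q=3μC, V=1.00V), C3(5μF, Q=18μC, V=3.60V), C4(5μF, Q=1μC, V=0.20V)
Op 1: CLOSE 3-2: Q_total=21.00, C_total=8.00, V=2.62; Q3=13.12, Q2=7.88; dissipated=6.338
Op 2: CLOSE 3-4: Q_total=14.12, C_total=10.00, V=1.41; Q3=7.06, Q4=7.06; dissipated=7.351
Op 3: CLOSE 3-4: Q_total=14.12, C_total=10.00, V=1.41; Q3=7.06, Q4=7.06; dissipated=0.000
Op 4: CLOSE 3-4: Q_total=14.12, C_total=10.00, V=1.41; Q3=7.06, Q4=7.06; dissipated=0.000
Op 5: CLOSE 2-4: Q_total=14.94, C_total=8.00, V=1.87; Q2=5.60, Q4=9.34; dissipated=1.378
Total dissipated: 15.067 μJ

Answer: 15.07 μJ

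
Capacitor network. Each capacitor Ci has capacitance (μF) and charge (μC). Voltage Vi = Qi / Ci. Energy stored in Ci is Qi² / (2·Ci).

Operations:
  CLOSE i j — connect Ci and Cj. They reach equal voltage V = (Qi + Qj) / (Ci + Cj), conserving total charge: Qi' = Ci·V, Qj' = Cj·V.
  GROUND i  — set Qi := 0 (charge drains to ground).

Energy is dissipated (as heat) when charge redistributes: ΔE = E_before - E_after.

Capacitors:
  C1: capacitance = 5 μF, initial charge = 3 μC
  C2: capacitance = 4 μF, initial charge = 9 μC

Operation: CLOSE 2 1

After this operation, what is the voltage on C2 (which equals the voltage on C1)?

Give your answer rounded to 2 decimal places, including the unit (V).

Answer: 1.33 V

Derivation:
Initial: C1(5μF, Q=3μC, V=0.60V), C2(4μF, Q=9μC, V=2.25V)
Op 1: CLOSE 2-1: Q_total=12.00, C_total=9.00, V=1.33; Q2=5.33, Q1=6.67; dissipated=3.025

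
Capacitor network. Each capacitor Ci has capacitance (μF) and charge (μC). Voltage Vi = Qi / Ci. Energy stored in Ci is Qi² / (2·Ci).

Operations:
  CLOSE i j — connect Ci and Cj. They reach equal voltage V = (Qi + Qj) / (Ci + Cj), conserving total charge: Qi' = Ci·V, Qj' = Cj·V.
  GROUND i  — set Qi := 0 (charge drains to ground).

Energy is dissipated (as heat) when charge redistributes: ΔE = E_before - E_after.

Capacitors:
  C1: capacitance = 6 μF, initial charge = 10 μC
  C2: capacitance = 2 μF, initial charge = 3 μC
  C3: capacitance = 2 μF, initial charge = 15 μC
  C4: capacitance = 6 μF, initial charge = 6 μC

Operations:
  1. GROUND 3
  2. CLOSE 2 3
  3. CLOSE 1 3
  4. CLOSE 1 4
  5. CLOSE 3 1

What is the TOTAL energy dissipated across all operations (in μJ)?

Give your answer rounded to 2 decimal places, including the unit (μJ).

Initial: C1(6μF, Q=10μC, V=1.67V), C2(2μF, Q=3μC, V=1.50V), C3(2μF, Q=15μC, V=7.50V), C4(6μF, Q=6μC, V=1.00V)
Op 1: GROUND 3: Q3=0; energy lost=56.250
Op 2: CLOSE 2-3: Q_total=3.00, C_total=4.00, V=0.75; Q2=1.50, Q3=1.50; dissipated=1.125
Op 3: CLOSE 1-3: Q_total=11.50, C_total=8.00, V=1.44; Q1=8.62, Q3=2.88; dissipated=0.630
Op 4: CLOSE 1-4: Q_total=14.62, C_total=12.00, V=1.22; Q1=7.31, Q4=7.31; dissipated=0.287
Op 5: CLOSE 3-1: Q_total=10.19, C_total=8.00, V=1.27; Q3=2.55, Q1=7.64; dissipated=0.036
Total dissipated: 58.328 μJ

Answer: 58.33 μJ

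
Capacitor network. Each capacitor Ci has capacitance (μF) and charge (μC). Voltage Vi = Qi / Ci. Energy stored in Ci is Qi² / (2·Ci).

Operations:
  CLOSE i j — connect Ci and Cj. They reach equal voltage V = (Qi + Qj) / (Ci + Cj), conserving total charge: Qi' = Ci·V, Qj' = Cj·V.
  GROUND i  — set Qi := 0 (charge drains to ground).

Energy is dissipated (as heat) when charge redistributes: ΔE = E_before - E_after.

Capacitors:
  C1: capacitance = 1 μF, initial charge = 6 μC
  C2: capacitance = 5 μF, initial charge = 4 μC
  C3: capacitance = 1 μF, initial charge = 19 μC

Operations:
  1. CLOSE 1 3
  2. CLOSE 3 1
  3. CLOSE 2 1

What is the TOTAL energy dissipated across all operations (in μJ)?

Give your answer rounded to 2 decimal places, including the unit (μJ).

Initial: C1(1μF, Q=6μC, V=6.00V), C2(5μF, Q=4μC, V=0.80V), C3(1μF, Q=19μC, V=19.00V)
Op 1: CLOSE 1-3: Q_total=25.00, C_total=2.00, V=12.50; Q1=12.50, Q3=12.50; dissipated=42.250
Op 2: CLOSE 3-1: Q_total=25.00, C_total=2.00, V=12.50; Q3=12.50, Q1=12.50; dissipated=0.000
Op 3: CLOSE 2-1: Q_total=16.50, C_total=6.00, V=2.75; Q2=13.75, Q1=2.75; dissipated=57.038
Total dissipated: 99.287 μJ

Answer: 99.29 μJ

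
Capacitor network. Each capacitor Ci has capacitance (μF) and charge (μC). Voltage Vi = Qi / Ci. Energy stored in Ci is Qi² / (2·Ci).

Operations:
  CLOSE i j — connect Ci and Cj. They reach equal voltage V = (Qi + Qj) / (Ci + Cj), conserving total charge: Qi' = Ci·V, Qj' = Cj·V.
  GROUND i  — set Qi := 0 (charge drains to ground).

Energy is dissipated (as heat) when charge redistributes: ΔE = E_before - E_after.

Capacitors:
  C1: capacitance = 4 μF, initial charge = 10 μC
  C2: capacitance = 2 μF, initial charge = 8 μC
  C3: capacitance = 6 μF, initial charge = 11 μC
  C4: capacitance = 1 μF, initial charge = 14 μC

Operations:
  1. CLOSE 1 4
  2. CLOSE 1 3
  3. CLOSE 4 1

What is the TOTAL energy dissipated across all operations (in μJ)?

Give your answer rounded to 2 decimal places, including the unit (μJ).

Initial: C1(4μF, Q=10μC, V=2.50V), C2(2μF, Q=8μC, V=4.00V), C3(6μF, Q=11μC, V=1.83V), C4(1μF, Q=14μC, V=14.00V)
Op 1: CLOSE 1-4: Q_total=24.00, C_total=5.00, V=4.80; Q1=19.20, Q4=4.80; dissipated=52.900
Op 2: CLOSE 1-3: Q_total=30.20, C_total=10.00, V=3.02; Q1=12.08, Q3=18.12; dissipated=10.561
Op 3: CLOSE 4-1: Q_total=16.88, C_total=5.00, V=3.38; Q4=3.38, Q1=13.50; dissipated=1.267
Total dissipated: 64.729 μJ

Answer: 64.73 μJ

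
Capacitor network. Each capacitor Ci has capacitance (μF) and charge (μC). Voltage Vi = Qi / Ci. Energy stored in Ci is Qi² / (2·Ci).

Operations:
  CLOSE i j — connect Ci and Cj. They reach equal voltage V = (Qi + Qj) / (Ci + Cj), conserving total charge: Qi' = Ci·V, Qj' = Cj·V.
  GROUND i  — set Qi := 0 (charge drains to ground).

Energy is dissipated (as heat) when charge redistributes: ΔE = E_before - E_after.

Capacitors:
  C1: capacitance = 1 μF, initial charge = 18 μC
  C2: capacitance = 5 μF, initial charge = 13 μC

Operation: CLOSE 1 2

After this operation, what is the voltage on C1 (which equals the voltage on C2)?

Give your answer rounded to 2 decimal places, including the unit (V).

Initial: C1(1μF, Q=18μC, V=18.00V), C2(5μF, Q=13μC, V=2.60V)
Op 1: CLOSE 1-2: Q_total=31.00, C_total=6.00, V=5.17; Q1=5.17, Q2=25.83; dissipated=98.817

Answer: 5.17 V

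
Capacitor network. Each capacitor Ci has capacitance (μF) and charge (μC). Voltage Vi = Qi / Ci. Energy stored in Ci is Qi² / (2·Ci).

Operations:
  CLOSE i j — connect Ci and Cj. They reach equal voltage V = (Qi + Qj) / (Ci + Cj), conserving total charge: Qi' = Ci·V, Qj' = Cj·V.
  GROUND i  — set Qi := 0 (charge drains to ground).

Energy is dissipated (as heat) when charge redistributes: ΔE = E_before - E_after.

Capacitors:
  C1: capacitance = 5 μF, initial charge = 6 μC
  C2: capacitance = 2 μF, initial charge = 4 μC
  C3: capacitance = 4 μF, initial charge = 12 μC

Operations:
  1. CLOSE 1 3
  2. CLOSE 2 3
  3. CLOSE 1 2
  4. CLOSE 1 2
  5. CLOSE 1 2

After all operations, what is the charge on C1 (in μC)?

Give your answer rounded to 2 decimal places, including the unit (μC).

Initial: C1(5μF, Q=6μC, V=1.20V), C2(2μF, Q=4μC, V=2.00V), C3(4μF, Q=12μC, V=3.00V)
Op 1: CLOSE 1-3: Q_total=18.00, C_total=9.00, V=2.00; Q1=10.00, Q3=8.00; dissipated=3.600
Op 2: CLOSE 2-3: Q_total=12.00, C_total=6.00, V=2.00; Q2=4.00, Q3=8.00; dissipated=0.000
Op 3: CLOSE 1-2: Q_total=14.00, C_total=7.00, V=2.00; Q1=10.00, Q2=4.00; dissipated=0.000
Op 4: CLOSE 1-2: Q_total=14.00, C_total=7.00, V=2.00; Q1=10.00, Q2=4.00; dissipated=0.000
Op 5: CLOSE 1-2: Q_total=14.00, C_total=7.00, V=2.00; Q1=10.00, Q2=4.00; dissipated=0.000
Final charges: Q1=10.00, Q2=4.00, Q3=8.00

Answer: 10.00 μC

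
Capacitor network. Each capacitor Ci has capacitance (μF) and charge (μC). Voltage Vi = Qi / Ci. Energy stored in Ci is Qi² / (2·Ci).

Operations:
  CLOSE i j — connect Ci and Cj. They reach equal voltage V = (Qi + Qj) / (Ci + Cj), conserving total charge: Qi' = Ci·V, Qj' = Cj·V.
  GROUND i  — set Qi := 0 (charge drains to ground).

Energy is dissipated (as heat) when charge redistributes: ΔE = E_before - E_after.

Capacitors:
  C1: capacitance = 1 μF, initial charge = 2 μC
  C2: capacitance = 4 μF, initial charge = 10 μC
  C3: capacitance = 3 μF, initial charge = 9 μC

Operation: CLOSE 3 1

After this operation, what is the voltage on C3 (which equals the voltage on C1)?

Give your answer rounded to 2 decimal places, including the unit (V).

Initial: C1(1μF, Q=2μC, V=2.00V), C2(4μF, Q=10μC, V=2.50V), C3(3μF, Q=9μC, V=3.00V)
Op 1: CLOSE 3-1: Q_total=11.00, C_total=4.00, V=2.75; Q3=8.25, Q1=2.75; dissipated=0.375

Answer: 2.75 V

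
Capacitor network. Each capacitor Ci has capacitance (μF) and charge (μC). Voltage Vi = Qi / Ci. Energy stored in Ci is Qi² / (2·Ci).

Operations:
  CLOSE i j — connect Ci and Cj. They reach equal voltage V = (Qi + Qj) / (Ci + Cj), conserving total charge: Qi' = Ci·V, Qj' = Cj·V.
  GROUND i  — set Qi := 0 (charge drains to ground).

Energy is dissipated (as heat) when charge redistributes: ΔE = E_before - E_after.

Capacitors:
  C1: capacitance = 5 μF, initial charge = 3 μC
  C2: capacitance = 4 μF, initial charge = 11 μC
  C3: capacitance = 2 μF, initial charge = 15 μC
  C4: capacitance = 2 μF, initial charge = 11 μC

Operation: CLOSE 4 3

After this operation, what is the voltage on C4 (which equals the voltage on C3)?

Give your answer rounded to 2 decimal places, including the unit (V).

Answer: 6.50 V

Derivation:
Initial: C1(5μF, Q=3μC, V=0.60V), C2(4μF, Q=11μC, V=2.75V), C3(2μF, Q=15μC, V=7.50V), C4(2μF, Q=11μC, V=5.50V)
Op 1: CLOSE 4-3: Q_total=26.00, C_total=4.00, V=6.50; Q4=13.00, Q3=13.00; dissipated=2.000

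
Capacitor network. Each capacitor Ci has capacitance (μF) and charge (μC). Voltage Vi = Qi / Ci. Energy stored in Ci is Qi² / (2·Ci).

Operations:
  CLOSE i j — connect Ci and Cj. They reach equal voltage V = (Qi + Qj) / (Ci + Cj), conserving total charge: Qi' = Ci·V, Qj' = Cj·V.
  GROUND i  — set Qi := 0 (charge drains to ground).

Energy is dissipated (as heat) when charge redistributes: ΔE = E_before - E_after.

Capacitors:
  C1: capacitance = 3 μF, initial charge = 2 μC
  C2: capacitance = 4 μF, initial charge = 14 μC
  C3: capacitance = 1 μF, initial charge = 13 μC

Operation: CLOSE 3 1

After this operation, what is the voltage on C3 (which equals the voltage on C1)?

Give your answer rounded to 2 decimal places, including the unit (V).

Initial: C1(3μF, Q=2μC, V=0.67V), C2(4μF, Q=14μC, V=3.50V), C3(1μF, Q=13μC, V=13.00V)
Op 1: CLOSE 3-1: Q_total=15.00, C_total=4.00, V=3.75; Q3=3.75, Q1=11.25; dissipated=57.042

Answer: 3.75 V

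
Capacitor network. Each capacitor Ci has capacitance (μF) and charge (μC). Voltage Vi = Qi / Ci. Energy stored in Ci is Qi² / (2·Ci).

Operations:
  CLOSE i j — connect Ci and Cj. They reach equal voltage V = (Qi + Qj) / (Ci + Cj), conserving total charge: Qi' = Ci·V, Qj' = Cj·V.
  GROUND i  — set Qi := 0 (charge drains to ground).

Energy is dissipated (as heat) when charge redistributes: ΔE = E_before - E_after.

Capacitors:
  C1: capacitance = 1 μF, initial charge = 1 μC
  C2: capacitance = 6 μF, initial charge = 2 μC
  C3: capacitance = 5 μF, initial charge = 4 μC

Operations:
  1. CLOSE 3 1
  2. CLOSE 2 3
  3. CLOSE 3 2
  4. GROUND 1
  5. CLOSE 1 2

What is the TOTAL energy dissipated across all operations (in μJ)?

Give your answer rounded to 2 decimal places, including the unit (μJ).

Answer: 0.84 μJ

Derivation:
Initial: C1(1μF, Q=1μC, V=1.00V), C2(6μF, Q=2μC, V=0.33V), C3(5μF, Q=4μC, V=0.80V)
Op 1: CLOSE 3-1: Q_total=5.00, C_total=6.00, V=0.83; Q3=4.17, Q1=0.83; dissipated=0.017
Op 2: CLOSE 2-3: Q_total=6.17, C_total=11.00, V=0.56; Q2=3.36, Q3=2.80; dissipated=0.341
Op 3: CLOSE 3-2: Q_total=6.17, C_total=11.00, V=0.56; Q3=2.80, Q2=3.36; dissipated=0.000
Op 4: GROUND 1: Q1=0; energy lost=0.347
Op 5: CLOSE 1-2: Q_total=3.36, C_total=7.00, V=0.48; Q1=0.48, Q2=2.88; dissipated=0.135
Total dissipated: 0.839 μJ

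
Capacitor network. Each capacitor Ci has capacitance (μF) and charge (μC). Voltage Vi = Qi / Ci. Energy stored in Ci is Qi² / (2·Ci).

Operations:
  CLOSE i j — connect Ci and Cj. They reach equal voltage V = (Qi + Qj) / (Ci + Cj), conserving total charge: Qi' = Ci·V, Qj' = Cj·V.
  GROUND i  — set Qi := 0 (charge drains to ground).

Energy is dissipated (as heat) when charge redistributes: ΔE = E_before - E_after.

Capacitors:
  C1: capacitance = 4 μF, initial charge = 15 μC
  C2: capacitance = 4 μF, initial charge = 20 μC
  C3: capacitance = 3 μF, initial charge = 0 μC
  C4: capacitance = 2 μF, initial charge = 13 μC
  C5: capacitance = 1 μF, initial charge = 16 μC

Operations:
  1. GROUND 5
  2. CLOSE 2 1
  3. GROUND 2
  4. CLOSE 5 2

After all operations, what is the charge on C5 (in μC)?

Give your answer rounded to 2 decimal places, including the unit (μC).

Answer: 0.00 μC

Derivation:
Initial: C1(4μF, Q=15μC, V=3.75V), C2(4μF, Q=20μC, V=5.00V), C3(3μF, Q=0μC, V=0.00V), C4(2μF, Q=13μC, V=6.50V), C5(1μF, Q=16μC, V=16.00V)
Op 1: GROUND 5: Q5=0; energy lost=128.000
Op 2: CLOSE 2-1: Q_total=35.00, C_total=8.00, V=4.38; Q2=17.50, Q1=17.50; dissipated=1.562
Op 3: GROUND 2: Q2=0; energy lost=38.281
Op 4: CLOSE 5-2: Q_total=0.00, C_total=5.00, V=0.00; Q5=0.00, Q2=0.00; dissipated=0.000
Final charges: Q1=17.50, Q2=0.00, Q3=0.00, Q4=13.00, Q5=0.00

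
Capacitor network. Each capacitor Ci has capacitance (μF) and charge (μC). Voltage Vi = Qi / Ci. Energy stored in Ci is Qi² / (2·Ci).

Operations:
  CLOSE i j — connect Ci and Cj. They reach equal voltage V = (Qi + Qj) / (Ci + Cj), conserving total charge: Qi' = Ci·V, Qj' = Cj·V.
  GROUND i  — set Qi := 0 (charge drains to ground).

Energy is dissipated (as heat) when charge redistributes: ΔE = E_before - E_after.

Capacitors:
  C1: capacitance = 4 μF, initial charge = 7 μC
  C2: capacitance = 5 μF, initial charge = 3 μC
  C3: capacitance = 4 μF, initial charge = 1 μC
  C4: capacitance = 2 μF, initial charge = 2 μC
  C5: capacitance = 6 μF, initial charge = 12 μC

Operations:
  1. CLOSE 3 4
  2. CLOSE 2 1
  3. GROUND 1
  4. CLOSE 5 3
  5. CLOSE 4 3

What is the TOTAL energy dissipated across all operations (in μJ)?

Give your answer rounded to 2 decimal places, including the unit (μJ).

Initial: C1(4μF, Q=7μC, V=1.75V), C2(5μF, Q=3μC, V=0.60V), C3(4μF, Q=1μC, V=0.25V), C4(2μF, Q=2μC, V=1.00V), C5(6μF, Q=12μC, V=2.00V)
Op 1: CLOSE 3-4: Q_total=3.00, C_total=6.00, V=0.50; Q3=2.00, Q4=1.00; dissipated=0.375
Op 2: CLOSE 2-1: Q_total=10.00, C_total=9.00, V=1.11; Q2=5.56, Q1=4.44; dissipated=1.469
Op 3: GROUND 1: Q1=0; energy lost=2.469
Op 4: CLOSE 5-3: Q_total=14.00, C_total=10.00, V=1.40; Q5=8.40, Q3=5.60; dissipated=2.700
Op 5: CLOSE 4-3: Q_total=6.60, C_total=6.00, V=1.10; Q4=2.20, Q3=4.40; dissipated=0.540
Total dissipated: 7.554 μJ

Answer: 7.55 μJ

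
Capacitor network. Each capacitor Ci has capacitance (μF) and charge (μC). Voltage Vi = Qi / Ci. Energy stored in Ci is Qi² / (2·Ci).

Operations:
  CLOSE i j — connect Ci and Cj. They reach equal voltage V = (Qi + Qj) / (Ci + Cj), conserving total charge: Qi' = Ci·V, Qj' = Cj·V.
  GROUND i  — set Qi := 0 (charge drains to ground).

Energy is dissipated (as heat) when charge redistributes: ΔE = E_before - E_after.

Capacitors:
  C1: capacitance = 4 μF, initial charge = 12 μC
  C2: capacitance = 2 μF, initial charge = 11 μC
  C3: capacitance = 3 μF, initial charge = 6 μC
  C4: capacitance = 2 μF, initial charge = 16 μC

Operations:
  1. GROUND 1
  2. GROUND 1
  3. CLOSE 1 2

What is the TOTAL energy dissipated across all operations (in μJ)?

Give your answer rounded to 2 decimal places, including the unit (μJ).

Answer: 38.17 μJ

Derivation:
Initial: C1(4μF, Q=12μC, V=3.00V), C2(2μF, Q=11μC, V=5.50V), C3(3μF, Q=6μC, V=2.00V), C4(2μF, Q=16μC, V=8.00V)
Op 1: GROUND 1: Q1=0; energy lost=18.000
Op 2: GROUND 1: Q1=0; energy lost=0.000
Op 3: CLOSE 1-2: Q_total=11.00, C_total=6.00, V=1.83; Q1=7.33, Q2=3.67; dissipated=20.167
Total dissipated: 38.167 μJ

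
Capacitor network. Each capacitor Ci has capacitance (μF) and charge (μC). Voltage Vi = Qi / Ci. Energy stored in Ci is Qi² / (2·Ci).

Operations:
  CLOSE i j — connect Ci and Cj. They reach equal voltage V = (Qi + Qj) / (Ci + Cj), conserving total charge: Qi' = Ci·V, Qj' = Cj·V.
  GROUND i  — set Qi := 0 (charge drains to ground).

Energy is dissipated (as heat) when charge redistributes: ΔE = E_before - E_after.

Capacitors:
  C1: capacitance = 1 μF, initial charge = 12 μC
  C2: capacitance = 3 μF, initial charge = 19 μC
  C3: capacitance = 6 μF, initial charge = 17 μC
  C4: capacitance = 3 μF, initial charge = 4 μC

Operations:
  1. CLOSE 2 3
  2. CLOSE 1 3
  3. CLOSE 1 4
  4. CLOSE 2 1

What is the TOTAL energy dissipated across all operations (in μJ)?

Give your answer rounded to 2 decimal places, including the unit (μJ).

Initial: C1(1μF, Q=12μC, V=12.00V), C2(3μF, Q=19μC, V=6.33V), C3(6μF, Q=17μC, V=2.83V), C4(3μF, Q=4μC, V=1.33V)
Op 1: CLOSE 2-3: Q_total=36.00, C_total=9.00, V=4.00; Q2=12.00, Q3=24.00; dissipated=12.250
Op 2: CLOSE 1-3: Q_total=36.00, C_total=7.00, V=5.14; Q1=5.14, Q3=30.86; dissipated=27.429
Op 3: CLOSE 1-4: Q_total=9.14, C_total=4.00, V=2.29; Q1=2.29, Q4=6.86; dissipated=5.442
Op 4: CLOSE 2-1: Q_total=14.29, C_total=4.00, V=3.57; Q2=10.71, Q1=3.57; dissipated=1.102
Total dissipated: 46.223 μJ

Answer: 46.22 μJ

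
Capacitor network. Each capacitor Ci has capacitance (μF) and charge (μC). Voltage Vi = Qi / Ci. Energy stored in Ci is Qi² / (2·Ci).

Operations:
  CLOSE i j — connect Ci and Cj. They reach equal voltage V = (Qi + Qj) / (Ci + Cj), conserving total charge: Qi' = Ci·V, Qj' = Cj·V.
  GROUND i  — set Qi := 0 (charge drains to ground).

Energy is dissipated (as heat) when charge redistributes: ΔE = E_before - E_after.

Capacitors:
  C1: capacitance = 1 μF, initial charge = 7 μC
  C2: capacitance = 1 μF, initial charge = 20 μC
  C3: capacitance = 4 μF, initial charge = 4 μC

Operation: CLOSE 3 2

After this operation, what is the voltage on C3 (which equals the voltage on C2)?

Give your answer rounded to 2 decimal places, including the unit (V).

Initial: C1(1μF, Q=7μC, V=7.00V), C2(1μF, Q=20μC, V=20.00V), C3(4μF, Q=4μC, V=1.00V)
Op 1: CLOSE 3-2: Q_total=24.00, C_total=5.00, V=4.80; Q3=19.20, Q2=4.80; dissipated=144.400

Answer: 4.80 V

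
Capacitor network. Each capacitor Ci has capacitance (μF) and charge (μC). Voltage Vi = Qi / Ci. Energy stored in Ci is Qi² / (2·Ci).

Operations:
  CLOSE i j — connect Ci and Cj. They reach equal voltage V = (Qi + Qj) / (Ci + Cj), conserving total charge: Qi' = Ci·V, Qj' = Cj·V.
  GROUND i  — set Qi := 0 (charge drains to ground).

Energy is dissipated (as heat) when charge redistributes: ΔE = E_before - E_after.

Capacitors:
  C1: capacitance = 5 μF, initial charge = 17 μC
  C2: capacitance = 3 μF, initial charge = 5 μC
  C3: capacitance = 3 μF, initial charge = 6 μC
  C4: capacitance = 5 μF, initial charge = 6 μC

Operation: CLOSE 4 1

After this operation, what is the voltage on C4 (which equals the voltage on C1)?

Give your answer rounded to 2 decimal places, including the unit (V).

Initial: C1(5μF, Q=17μC, V=3.40V), C2(3μF, Q=5μC, V=1.67V), C3(3μF, Q=6μC, V=2.00V), C4(5μF, Q=6μC, V=1.20V)
Op 1: CLOSE 4-1: Q_total=23.00, C_total=10.00, V=2.30; Q4=11.50, Q1=11.50; dissipated=6.050

Answer: 2.30 V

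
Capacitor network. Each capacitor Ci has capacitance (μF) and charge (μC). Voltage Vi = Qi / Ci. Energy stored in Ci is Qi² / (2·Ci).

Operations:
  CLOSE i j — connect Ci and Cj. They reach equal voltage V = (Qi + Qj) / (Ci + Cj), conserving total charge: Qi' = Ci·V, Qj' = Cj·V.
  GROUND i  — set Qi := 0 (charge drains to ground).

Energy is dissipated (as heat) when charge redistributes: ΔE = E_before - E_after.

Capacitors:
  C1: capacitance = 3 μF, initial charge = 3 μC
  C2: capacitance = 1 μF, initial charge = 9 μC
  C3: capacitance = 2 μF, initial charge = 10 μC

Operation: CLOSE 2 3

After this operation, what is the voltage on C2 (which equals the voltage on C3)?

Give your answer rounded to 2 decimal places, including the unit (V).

Answer: 6.33 V

Derivation:
Initial: C1(3μF, Q=3μC, V=1.00V), C2(1μF, Q=9μC, V=9.00V), C3(2μF, Q=10μC, V=5.00V)
Op 1: CLOSE 2-3: Q_total=19.00, C_total=3.00, V=6.33; Q2=6.33, Q3=12.67; dissipated=5.333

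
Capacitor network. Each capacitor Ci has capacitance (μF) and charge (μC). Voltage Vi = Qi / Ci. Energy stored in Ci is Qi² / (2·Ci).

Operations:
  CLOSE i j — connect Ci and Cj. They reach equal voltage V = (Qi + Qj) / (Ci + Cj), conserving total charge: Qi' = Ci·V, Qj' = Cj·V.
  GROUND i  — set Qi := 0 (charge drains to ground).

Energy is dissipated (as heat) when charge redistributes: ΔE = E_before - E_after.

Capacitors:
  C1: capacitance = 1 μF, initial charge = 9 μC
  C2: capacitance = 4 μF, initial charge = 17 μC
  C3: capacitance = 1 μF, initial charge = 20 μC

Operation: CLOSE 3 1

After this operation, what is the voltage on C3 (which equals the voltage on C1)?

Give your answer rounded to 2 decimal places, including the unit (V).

Answer: 14.50 V

Derivation:
Initial: C1(1μF, Q=9μC, V=9.00V), C2(4μF, Q=17μC, V=4.25V), C3(1μF, Q=20μC, V=20.00V)
Op 1: CLOSE 3-1: Q_total=29.00, C_total=2.00, V=14.50; Q3=14.50, Q1=14.50; dissipated=30.250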